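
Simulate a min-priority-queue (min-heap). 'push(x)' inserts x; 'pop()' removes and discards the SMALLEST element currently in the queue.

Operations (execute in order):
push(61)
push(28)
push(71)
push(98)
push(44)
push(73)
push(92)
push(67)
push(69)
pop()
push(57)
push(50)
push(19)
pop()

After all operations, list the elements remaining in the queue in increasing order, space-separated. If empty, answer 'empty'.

push(61): heap contents = [61]
push(28): heap contents = [28, 61]
push(71): heap contents = [28, 61, 71]
push(98): heap contents = [28, 61, 71, 98]
push(44): heap contents = [28, 44, 61, 71, 98]
push(73): heap contents = [28, 44, 61, 71, 73, 98]
push(92): heap contents = [28, 44, 61, 71, 73, 92, 98]
push(67): heap contents = [28, 44, 61, 67, 71, 73, 92, 98]
push(69): heap contents = [28, 44, 61, 67, 69, 71, 73, 92, 98]
pop() → 28: heap contents = [44, 61, 67, 69, 71, 73, 92, 98]
push(57): heap contents = [44, 57, 61, 67, 69, 71, 73, 92, 98]
push(50): heap contents = [44, 50, 57, 61, 67, 69, 71, 73, 92, 98]
push(19): heap contents = [19, 44, 50, 57, 61, 67, 69, 71, 73, 92, 98]
pop() → 19: heap contents = [44, 50, 57, 61, 67, 69, 71, 73, 92, 98]

Answer: 44 50 57 61 67 69 71 73 92 98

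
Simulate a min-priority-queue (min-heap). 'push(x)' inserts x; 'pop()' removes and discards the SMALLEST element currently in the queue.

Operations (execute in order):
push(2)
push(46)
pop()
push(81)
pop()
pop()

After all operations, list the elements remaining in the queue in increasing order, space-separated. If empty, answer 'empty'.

Answer: empty

Derivation:
push(2): heap contents = [2]
push(46): heap contents = [2, 46]
pop() → 2: heap contents = [46]
push(81): heap contents = [46, 81]
pop() → 46: heap contents = [81]
pop() → 81: heap contents = []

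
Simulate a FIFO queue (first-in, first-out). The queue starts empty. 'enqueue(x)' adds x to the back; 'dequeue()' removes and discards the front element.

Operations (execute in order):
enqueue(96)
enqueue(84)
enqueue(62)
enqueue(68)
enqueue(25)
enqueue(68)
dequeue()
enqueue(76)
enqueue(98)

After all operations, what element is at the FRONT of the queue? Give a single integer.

Answer: 84

Derivation:
enqueue(96): queue = [96]
enqueue(84): queue = [96, 84]
enqueue(62): queue = [96, 84, 62]
enqueue(68): queue = [96, 84, 62, 68]
enqueue(25): queue = [96, 84, 62, 68, 25]
enqueue(68): queue = [96, 84, 62, 68, 25, 68]
dequeue(): queue = [84, 62, 68, 25, 68]
enqueue(76): queue = [84, 62, 68, 25, 68, 76]
enqueue(98): queue = [84, 62, 68, 25, 68, 76, 98]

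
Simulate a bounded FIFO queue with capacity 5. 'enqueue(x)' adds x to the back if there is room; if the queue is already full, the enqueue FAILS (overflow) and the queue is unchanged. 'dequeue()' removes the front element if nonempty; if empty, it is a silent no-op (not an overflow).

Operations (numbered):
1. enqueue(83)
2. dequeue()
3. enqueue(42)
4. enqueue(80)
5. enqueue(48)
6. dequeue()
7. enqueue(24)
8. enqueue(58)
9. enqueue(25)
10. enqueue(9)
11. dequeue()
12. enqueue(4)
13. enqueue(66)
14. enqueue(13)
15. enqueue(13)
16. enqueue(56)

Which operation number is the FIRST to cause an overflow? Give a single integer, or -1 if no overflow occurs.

1. enqueue(83): size=1
2. dequeue(): size=0
3. enqueue(42): size=1
4. enqueue(80): size=2
5. enqueue(48): size=3
6. dequeue(): size=2
7. enqueue(24): size=3
8. enqueue(58): size=4
9. enqueue(25): size=5
10. enqueue(9): size=5=cap → OVERFLOW (fail)
11. dequeue(): size=4
12. enqueue(4): size=5
13. enqueue(66): size=5=cap → OVERFLOW (fail)
14. enqueue(13): size=5=cap → OVERFLOW (fail)
15. enqueue(13): size=5=cap → OVERFLOW (fail)
16. enqueue(56): size=5=cap → OVERFLOW (fail)

Answer: 10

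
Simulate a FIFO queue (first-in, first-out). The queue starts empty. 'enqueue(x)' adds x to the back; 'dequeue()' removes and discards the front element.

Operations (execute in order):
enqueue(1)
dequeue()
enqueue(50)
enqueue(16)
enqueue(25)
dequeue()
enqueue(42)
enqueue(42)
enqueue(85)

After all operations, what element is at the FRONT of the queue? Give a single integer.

enqueue(1): queue = [1]
dequeue(): queue = []
enqueue(50): queue = [50]
enqueue(16): queue = [50, 16]
enqueue(25): queue = [50, 16, 25]
dequeue(): queue = [16, 25]
enqueue(42): queue = [16, 25, 42]
enqueue(42): queue = [16, 25, 42, 42]
enqueue(85): queue = [16, 25, 42, 42, 85]

Answer: 16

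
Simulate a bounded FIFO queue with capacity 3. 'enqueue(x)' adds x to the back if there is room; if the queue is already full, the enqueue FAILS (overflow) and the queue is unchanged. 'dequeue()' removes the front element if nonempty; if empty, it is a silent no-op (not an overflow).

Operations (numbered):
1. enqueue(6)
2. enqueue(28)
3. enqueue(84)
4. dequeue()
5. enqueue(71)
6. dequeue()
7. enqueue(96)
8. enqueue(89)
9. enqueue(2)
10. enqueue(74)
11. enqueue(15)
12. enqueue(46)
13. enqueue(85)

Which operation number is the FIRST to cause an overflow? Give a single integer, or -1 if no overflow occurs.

1. enqueue(6): size=1
2. enqueue(28): size=2
3. enqueue(84): size=3
4. dequeue(): size=2
5. enqueue(71): size=3
6. dequeue(): size=2
7. enqueue(96): size=3
8. enqueue(89): size=3=cap → OVERFLOW (fail)
9. enqueue(2): size=3=cap → OVERFLOW (fail)
10. enqueue(74): size=3=cap → OVERFLOW (fail)
11. enqueue(15): size=3=cap → OVERFLOW (fail)
12. enqueue(46): size=3=cap → OVERFLOW (fail)
13. enqueue(85): size=3=cap → OVERFLOW (fail)

Answer: 8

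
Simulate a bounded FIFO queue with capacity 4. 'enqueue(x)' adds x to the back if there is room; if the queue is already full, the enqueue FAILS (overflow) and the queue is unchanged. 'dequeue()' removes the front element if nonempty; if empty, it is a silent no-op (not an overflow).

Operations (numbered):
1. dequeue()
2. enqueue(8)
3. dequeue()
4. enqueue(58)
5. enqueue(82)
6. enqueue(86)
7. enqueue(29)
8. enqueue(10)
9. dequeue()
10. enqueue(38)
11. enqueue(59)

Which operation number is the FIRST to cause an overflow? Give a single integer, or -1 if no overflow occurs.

Answer: 8

Derivation:
1. dequeue(): empty, no-op, size=0
2. enqueue(8): size=1
3. dequeue(): size=0
4. enqueue(58): size=1
5. enqueue(82): size=2
6. enqueue(86): size=3
7. enqueue(29): size=4
8. enqueue(10): size=4=cap → OVERFLOW (fail)
9. dequeue(): size=3
10. enqueue(38): size=4
11. enqueue(59): size=4=cap → OVERFLOW (fail)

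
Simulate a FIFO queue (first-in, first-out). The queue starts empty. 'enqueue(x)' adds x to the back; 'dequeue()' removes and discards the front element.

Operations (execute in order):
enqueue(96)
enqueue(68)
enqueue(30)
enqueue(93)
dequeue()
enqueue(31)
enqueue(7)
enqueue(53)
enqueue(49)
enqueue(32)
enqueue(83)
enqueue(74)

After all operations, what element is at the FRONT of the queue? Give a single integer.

Answer: 68

Derivation:
enqueue(96): queue = [96]
enqueue(68): queue = [96, 68]
enqueue(30): queue = [96, 68, 30]
enqueue(93): queue = [96, 68, 30, 93]
dequeue(): queue = [68, 30, 93]
enqueue(31): queue = [68, 30, 93, 31]
enqueue(7): queue = [68, 30, 93, 31, 7]
enqueue(53): queue = [68, 30, 93, 31, 7, 53]
enqueue(49): queue = [68, 30, 93, 31, 7, 53, 49]
enqueue(32): queue = [68, 30, 93, 31, 7, 53, 49, 32]
enqueue(83): queue = [68, 30, 93, 31, 7, 53, 49, 32, 83]
enqueue(74): queue = [68, 30, 93, 31, 7, 53, 49, 32, 83, 74]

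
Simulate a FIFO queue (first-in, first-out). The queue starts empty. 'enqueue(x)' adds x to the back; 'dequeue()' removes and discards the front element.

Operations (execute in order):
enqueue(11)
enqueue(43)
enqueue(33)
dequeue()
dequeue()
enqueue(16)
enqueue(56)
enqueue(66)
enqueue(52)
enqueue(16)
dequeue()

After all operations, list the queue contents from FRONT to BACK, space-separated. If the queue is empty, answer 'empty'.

enqueue(11): [11]
enqueue(43): [11, 43]
enqueue(33): [11, 43, 33]
dequeue(): [43, 33]
dequeue(): [33]
enqueue(16): [33, 16]
enqueue(56): [33, 16, 56]
enqueue(66): [33, 16, 56, 66]
enqueue(52): [33, 16, 56, 66, 52]
enqueue(16): [33, 16, 56, 66, 52, 16]
dequeue(): [16, 56, 66, 52, 16]

Answer: 16 56 66 52 16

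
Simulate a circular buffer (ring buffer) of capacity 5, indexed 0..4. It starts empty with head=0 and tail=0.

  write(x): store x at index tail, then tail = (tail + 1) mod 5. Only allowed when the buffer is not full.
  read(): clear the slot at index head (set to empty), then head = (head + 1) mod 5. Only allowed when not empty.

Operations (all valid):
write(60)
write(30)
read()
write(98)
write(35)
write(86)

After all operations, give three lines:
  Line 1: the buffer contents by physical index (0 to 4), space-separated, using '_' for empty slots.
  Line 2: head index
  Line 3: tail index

write(60): buf=[60 _ _ _ _], head=0, tail=1, size=1
write(30): buf=[60 30 _ _ _], head=0, tail=2, size=2
read(): buf=[_ 30 _ _ _], head=1, tail=2, size=1
write(98): buf=[_ 30 98 _ _], head=1, tail=3, size=2
write(35): buf=[_ 30 98 35 _], head=1, tail=4, size=3
write(86): buf=[_ 30 98 35 86], head=1, tail=0, size=4

Answer: _ 30 98 35 86
1
0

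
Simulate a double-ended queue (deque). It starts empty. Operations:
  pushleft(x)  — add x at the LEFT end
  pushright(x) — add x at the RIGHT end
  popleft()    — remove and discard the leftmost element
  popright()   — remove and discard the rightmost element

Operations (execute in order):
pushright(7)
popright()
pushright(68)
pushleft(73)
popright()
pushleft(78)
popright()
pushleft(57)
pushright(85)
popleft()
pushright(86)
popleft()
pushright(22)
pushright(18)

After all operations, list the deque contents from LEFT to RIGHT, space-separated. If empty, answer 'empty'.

pushright(7): [7]
popright(): []
pushright(68): [68]
pushleft(73): [73, 68]
popright(): [73]
pushleft(78): [78, 73]
popright(): [78]
pushleft(57): [57, 78]
pushright(85): [57, 78, 85]
popleft(): [78, 85]
pushright(86): [78, 85, 86]
popleft(): [85, 86]
pushright(22): [85, 86, 22]
pushright(18): [85, 86, 22, 18]

Answer: 85 86 22 18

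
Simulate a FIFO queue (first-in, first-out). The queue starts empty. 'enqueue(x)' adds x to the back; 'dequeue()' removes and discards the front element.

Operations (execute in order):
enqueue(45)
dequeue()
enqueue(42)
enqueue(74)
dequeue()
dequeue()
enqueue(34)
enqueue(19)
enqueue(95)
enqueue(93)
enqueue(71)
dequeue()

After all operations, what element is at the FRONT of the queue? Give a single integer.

enqueue(45): queue = [45]
dequeue(): queue = []
enqueue(42): queue = [42]
enqueue(74): queue = [42, 74]
dequeue(): queue = [74]
dequeue(): queue = []
enqueue(34): queue = [34]
enqueue(19): queue = [34, 19]
enqueue(95): queue = [34, 19, 95]
enqueue(93): queue = [34, 19, 95, 93]
enqueue(71): queue = [34, 19, 95, 93, 71]
dequeue(): queue = [19, 95, 93, 71]

Answer: 19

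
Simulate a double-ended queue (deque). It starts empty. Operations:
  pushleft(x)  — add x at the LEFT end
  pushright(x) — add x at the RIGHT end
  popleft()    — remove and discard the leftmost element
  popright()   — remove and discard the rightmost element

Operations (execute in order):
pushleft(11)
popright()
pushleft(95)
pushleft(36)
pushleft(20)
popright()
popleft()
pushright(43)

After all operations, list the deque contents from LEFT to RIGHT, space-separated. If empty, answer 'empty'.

Answer: 36 43

Derivation:
pushleft(11): [11]
popright(): []
pushleft(95): [95]
pushleft(36): [36, 95]
pushleft(20): [20, 36, 95]
popright(): [20, 36]
popleft(): [36]
pushright(43): [36, 43]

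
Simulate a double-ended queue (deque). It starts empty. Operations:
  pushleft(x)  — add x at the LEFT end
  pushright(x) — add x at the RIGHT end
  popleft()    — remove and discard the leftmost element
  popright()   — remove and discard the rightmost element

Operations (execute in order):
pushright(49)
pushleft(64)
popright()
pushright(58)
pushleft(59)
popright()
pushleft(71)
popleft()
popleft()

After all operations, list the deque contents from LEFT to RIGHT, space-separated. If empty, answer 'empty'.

pushright(49): [49]
pushleft(64): [64, 49]
popright(): [64]
pushright(58): [64, 58]
pushleft(59): [59, 64, 58]
popright(): [59, 64]
pushleft(71): [71, 59, 64]
popleft(): [59, 64]
popleft(): [64]

Answer: 64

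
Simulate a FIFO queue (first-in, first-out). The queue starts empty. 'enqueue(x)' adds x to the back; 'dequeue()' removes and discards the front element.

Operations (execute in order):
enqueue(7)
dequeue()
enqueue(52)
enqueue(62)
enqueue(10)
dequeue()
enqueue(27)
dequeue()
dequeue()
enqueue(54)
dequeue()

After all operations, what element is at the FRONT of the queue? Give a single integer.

Answer: 54

Derivation:
enqueue(7): queue = [7]
dequeue(): queue = []
enqueue(52): queue = [52]
enqueue(62): queue = [52, 62]
enqueue(10): queue = [52, 62, 10]
dequeue(): queue = [62, 10]
enqueue(27): queue = [62, 10, 27]
dequeue(): queue = [10, 27]
dequeue(): queue = [27]
enqueue(54): queue = [27, 54]
dequeue(): queue = [54]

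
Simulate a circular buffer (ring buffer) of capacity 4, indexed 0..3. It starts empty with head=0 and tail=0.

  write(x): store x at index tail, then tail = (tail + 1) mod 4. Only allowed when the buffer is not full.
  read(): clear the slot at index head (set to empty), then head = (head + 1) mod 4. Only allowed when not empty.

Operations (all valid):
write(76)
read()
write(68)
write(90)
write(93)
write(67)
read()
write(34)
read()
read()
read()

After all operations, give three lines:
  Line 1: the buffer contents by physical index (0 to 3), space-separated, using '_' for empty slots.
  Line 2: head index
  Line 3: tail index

write(76): buf=[76 _ _ _], head=0, tail=1, size=1
read(): buf=[_ _ _ _], head=1, tail=1, size=0
write(68): buf=[_ 68 _ _], head=1, tail=2, size=1
write(90): buf=[_ 68 90 _], head=1, tail=3, size=2
write(93): buf=[_ 68 90 93], head=1, tail=0, size=3
write(67): buf=[67 68 90 93], head=1, tail=1, size=4
read(): buf=[67 _ 90 93], head=2, tail=1, size=3
write(34): buf=[67 34 90 93], head=2, tail=2, size=4
read(): buf=[67 34 _ 93], head=3, tail=2, size=3
read(): buf=[67 34 _ _], head=0, tail=2, size=2
read(): buf=[_ 34 _ _], head=1, tail=2, size=1

Answer: _ 34 _ _
1
2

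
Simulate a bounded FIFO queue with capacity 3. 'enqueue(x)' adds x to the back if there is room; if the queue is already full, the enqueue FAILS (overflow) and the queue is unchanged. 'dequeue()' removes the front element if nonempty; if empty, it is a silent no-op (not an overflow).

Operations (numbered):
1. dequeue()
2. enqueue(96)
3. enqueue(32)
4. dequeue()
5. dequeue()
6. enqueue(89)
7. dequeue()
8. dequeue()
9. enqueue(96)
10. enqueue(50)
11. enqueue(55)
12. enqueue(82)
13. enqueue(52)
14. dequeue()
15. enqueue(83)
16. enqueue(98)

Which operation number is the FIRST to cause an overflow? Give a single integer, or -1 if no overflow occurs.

1. dequeue(): empty, no-op, size=0
2. enqueue(96): size=1
3. enqueue(32): size=2
4. dequeue(): size=1
5. dequeue(): size=0
6. enqueue(89): size=1
7. dequeue(): size=0
8. dequeue(): empty, no-op, size=0
9. enqueue(96): size=1
10. enqueue(50): size=2
11. enqueue(55): size=3
12. enqueue(82): size=3=cap → OVERFLOW (fail)
13. enqueue(52): size=3=cap → OVERFLOW (fail)
14. dequeue(): size=2
15. enqueue(83): size=3
16. enqueue(98): size=3=cap → OVERFLOW (fail)

Answer: 12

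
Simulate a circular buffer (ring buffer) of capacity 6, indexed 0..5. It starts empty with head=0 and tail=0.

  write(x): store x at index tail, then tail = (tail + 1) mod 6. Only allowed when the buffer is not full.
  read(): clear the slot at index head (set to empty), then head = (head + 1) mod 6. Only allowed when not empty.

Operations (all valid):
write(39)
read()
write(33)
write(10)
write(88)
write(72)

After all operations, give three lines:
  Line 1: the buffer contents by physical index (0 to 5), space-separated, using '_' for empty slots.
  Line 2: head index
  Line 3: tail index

write(39): buf=[39 _ _ _ _ _], head=0, tail=1, size=1
read(): buf=[_ _ _ _ _ _], head=1, tail=1, size=0
write(33): buf=[_ 33 _ _ _ _], head=1, tail=2, size=1
write(10): buf=[_ 33 10 _ _ _], head=1, tail=3, size=2
write(88): buf=[_ 33 10 88 _ _], head=1, tail=4, size=3
write(72): buf=[_ 33 10 88 72 _], head=1, tail=5, size=4

Answer: _ 33 10 88 72 _
1
5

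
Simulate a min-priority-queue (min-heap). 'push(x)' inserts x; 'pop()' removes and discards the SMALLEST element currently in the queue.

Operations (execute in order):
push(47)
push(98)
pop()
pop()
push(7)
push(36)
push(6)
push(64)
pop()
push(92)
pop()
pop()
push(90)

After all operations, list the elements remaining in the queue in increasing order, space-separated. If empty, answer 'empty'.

push(47): heap contents = [47]
push(98): heap contents = [47, 98]
pop() → 47: heap contents = [98]
pop() → 98: heap contents = []
push(7): heap contents = [7]
push(36): heap contents = [7, 36]
push(6): heap contents = [6, 7, 36]
push(64): heap contents = [6, 7, 36, 64]
pop() → 6: heap contents = [7, 36, 64]
push(92): heap contents = [7, 36, 64, 92]
pop() → 7: heap contents = [36, 64, 92]
pop() → 36: heap contents = [64, 92]
push(90): heap contents = [64, 90, 92]

Answer: 64 90 92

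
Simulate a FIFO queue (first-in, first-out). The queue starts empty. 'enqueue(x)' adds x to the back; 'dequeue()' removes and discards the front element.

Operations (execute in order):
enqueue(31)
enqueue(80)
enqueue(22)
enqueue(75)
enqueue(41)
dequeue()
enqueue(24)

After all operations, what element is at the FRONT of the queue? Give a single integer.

Answer: 80

Derivation:
enqueue(31): queue = [31]
enqueue(80): queue = [31, 80]
enqueue(22): queue = [31, 80, 22]
enqueue(75): queue = [31, 80, 22, 75]
enqueue(41): queue = [31, 80, 22, 75, 41]
dequeue(): queue = [80, 22, 75, 41]
enqueue(24): queue = [80, 22, 75, 41, 24]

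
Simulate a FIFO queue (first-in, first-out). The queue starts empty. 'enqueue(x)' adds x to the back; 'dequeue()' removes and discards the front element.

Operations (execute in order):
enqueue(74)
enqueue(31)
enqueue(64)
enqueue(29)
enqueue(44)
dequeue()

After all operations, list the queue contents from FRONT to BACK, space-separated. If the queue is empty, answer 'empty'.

Answer: 31 64 29 44

Derivation:
enqueue(74): [74]
enqueue(31): [74, 31]
enqueue(64): [74, 31, 64]
enqueue(29): [74, 31, 64, 29]
enqueue(44): [74, 31, 64, 29, 44]
dequeue(): [31, 64, 29, 44]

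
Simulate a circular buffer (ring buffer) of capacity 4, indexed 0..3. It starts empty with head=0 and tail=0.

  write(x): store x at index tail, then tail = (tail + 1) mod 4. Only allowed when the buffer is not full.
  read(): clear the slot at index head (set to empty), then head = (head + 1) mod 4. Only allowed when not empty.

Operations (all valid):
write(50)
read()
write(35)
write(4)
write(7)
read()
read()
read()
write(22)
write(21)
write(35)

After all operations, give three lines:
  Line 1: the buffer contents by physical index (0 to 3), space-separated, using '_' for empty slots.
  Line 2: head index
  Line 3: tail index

write(50): buf=[50 _ _ _], head=0, tail=1, size=1
read(): buf=[_ _ _ _], head=1, tail=1, size=0
write(35): buf=[_ 35 _ _], head=1, tail=2, size=1
write(4): buf=[_ 35 4 _], head=1, tail=3, size=2
write(7): buf=[_ 35 4 7], head=1, tail=0, size=3
read(): buf=[_ _ 4 7], head=2, tail=0, size=2
read(): buf=[_ _ _ 7], head=3, tail=0, size=1
read(): buf=[_ _ _ _], head=0, tail=0, size=0
write(22): buf=[22 _ _ _], head=0, tail=1, size=1
write(21): buf=[22 21 _ _], head=0, tail=2, size=2
write(35): buf=[22 21 35 _], head=0, tail=3, size=3

Answer: 22 21 35 _
0
3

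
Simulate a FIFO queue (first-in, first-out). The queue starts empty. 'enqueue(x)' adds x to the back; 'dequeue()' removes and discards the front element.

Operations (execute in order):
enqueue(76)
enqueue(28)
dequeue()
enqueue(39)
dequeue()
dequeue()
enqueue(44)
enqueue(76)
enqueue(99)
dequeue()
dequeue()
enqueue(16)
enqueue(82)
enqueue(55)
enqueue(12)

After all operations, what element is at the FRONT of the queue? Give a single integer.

enqueue(76): queue = [76]
enqueue(28): queue = [76, 28]
dequeue(): queue = [28]
enqueue(39): queue = [28, 39]
dequeue(): queue = [39]
dequeue(): queue = []
enqueue(44): queue = [44]
enqueue(76): queue = [44, 76]
enqueue(99): queue = [44, 76, 99]
dequeue(): queue = [76, 99]
dequeue(): queue = [99]
enqueue(16): queue = [99, 16]
enqueue(82): queue = [99, 16, 82]
enqueue(55): queue = [99, 16, 82, 55]
enqueue(12): queue = [99, 16, 82, 55, 12]

Answer: 99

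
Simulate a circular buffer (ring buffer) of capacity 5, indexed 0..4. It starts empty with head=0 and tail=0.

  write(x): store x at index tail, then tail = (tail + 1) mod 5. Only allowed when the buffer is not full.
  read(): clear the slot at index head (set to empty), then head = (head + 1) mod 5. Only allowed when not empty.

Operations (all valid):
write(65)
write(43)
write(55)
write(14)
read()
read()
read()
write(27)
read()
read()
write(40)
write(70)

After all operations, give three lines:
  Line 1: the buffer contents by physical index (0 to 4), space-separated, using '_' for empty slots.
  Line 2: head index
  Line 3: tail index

Answer: 40 70 _ _ _
0
2

Derivation:
write(65): buf=[65 _ _ _ _], head=0, tail=1, size=1
write(43): buf=[65 43 _ _ _], head=0, tail=2, size=2
write(55): buf=[65 43 55 _ _], head=0, tail=3, size=3
write(14): buf=[65 43 55 14 _], head=0, tail=4, size=4
read(): buf=[_ 43 55 14 _], head=1, tail=4, size=3
read(): buf=[_ _ 55 14 _], head=2, tail=4, size=2
read(): buf=[_ _ _ 14 _], head=3, tail=4, size=1
write(27): buf=[_ _ _ 14 27], head=3, tail=0, size=2
read(): buf=[_ _ _ _ 27], head=4, tail=0, size=1
read(): buf=[_ _ _ _ _], head=0, tail=0, size=0
write(40): buf=[40 _ _ _ _], head=0, tail=1, size=1
write(70): buf=[40 70 _ _ _], head=0, tail=2, size=2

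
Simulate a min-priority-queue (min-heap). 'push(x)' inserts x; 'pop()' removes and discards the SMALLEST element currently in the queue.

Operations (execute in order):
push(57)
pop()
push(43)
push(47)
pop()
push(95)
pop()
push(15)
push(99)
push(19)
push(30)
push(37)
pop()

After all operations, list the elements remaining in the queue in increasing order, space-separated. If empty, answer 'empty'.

Answer: 19 30 37 95 99

Derivation:
push(57): heap contents = [57]
pop() → 57: heap contents = []
push(43): heap contents = [43]
push(47): heap contents = [43, 47]
pop() → 43: heap contents = [47]
push(95): heap contents = [47, 95]
pop() → 47: heap contents = [95]
push(15): heap contents = [15, 95]
push(99): heap contents = [15, 95, 99]
push(19): heap contents = [15, 19, 95, 99]
push(30): heap contents = [15, 19, 30, 95, 99]
push(37): heap contents = [15, 19, 30, 37, 95, 99]
pop() → 15: heap contents = [19, 30, 37, 95, 99]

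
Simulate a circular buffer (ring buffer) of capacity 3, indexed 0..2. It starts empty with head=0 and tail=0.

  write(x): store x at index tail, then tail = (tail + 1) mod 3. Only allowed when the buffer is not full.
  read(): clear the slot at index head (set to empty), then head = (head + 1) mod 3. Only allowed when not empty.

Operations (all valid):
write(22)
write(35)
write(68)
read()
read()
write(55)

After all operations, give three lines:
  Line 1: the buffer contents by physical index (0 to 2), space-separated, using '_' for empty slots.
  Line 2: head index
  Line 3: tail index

write(22): buf=[22 _ _], head=0, tail=1, size=1
write(35): buf=[22 35 _], head=0, tail=2, size=2
write(68): buf=[22 35 68], head=0, tail=0, size=3
read(): buf=[_ 35 68], head=1, tail=0, size=2
read(): buf=[_ _ 68], head=2, tail=0, size=1
write(55): buf=[55 _ 68], head=2, tail=1, size=2

Answer: 55 _ 68
2
1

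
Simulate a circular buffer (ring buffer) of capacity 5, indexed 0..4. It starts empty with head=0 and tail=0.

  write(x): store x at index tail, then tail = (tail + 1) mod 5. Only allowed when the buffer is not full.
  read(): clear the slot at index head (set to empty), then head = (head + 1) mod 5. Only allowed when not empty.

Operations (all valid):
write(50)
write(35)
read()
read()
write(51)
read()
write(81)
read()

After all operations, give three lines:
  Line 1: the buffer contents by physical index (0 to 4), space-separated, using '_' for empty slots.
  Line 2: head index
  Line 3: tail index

write(50): buf=[50 _ _ _ _], head=0, tail=1, size=1
write(35): buf=[50 35 _ _ _], head=0, tail=2, size=2
read(): buf=[_ 35 _ _ _], head=1, tail=2, size=1
read(): buf=[_ _ _ _ _], head=2, tail=2, size=0
write(51): buf=[_ _ 51 _ _], head=2, tail=3, size=1
read(): buf=[_ _ _ _ _], head=3, tail=3, size=0
write(81): buf=[_ _ _ 81 _], head=3, tail=4, size=1
read(): buf=[_ _ _ _ _], head=4, tail=4, size=0

Answer: _ _ _ _ _
4
4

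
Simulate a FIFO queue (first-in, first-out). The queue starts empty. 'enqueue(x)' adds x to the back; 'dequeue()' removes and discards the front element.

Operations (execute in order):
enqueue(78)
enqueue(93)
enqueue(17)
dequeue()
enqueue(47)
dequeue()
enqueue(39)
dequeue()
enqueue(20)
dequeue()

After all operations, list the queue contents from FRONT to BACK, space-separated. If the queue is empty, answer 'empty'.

enqueue(78): [78]
enqueue(93): [78, 93]
enqueue(17): [78, 93, 17]
dequeue(): [93, 17]
enqueue(47): [93, 17, 47]
dequeue(): [17, 47]
enqueue(39): [17, 47, 39]
dequeue(): [47, 39]
enqueue(20): [47, 39, 20]
dequeue(): [39, 20]

Answer: 39 20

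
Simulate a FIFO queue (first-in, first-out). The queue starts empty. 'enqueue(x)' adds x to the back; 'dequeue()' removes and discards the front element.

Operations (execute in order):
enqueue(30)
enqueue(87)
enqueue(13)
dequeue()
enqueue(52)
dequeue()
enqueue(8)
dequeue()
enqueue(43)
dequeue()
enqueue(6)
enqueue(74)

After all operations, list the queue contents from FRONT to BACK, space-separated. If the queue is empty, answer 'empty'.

Answer: 8 43 6 74

Derivation:
enqueue(30): [30]
enqueue(87): [30, 87]
enqueue(13): [30, 87, 13]
dequeue(): [87, 13]
enqueue(52): [87, 13, 52]
dequeue(): [13, 52]
enqueue(8): [13, 52, 8]
dequeue(): [52, 8]
enqueue(43): [52, 8, 43]
dequeue(): [8, 43]
enqueue(6): [8, 43, 6]
enqueue(74): [8, 43, 6, 74]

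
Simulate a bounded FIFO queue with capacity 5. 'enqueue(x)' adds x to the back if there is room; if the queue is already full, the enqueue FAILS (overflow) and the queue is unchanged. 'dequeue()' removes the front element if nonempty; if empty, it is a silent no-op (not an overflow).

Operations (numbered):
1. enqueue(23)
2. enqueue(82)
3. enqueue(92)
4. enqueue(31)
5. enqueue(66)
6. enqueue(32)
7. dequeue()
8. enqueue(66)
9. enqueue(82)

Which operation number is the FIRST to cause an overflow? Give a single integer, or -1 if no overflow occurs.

Answer: 6

Derivation:
1. enqueue(23): size=1
2. enqueue(82): size=2
3. enqueue(92): size=3
4. enqueue(31): size=4
5. enqueue(66): size=5
6. enqueue(32): size=5=cap → OVERFLOW (fail)
7. dequeue(): size=4
8. enqueue(66): size=5
9. enqueue(82): size=5=cap → OVERFLOW (fail)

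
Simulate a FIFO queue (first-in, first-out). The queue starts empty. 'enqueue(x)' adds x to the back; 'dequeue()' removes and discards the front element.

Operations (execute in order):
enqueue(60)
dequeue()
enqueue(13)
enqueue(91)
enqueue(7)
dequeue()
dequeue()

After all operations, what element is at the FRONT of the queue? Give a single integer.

Answer: 7

Derivation:
enqueue(60): queue = [60]
dequeue(): queue = []
enqueue(13): queue = [13]
enqueue(91): queue = [13, 91]
enqueue(7): queue = [13, 91, 7]
dequeue(): queue = [91, 7]
dequeue(): queue = [7]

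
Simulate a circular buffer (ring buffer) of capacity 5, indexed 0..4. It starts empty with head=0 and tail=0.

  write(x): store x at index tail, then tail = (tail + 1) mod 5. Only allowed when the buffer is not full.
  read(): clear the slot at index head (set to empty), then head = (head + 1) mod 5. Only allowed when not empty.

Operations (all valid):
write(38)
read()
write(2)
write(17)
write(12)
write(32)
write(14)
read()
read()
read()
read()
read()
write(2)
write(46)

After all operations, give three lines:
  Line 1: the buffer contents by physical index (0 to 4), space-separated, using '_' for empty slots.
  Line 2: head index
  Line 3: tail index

Answer: _ 2 46 _ _
1
3

Derivation:
write(38): buf=[38 _ _ _ _], head=0, tail=1, size=1
read(): buf=[_ _ _ _ _], head=1, tail=1, size=0
write(2): buf=[_ 2 _ _ _], head=1, tail=2, size=1
write(17): buf=[_ 2 17 _ _], head=1, tail=3, size=2
write(12): buf=[_ 2 17 12 _], head=1, tail=4, size=3
write(32): buf=[_ 2 17 12 32], head=1, tail=0, size=4
write(14): buf=[14 2 17 12 32], head=1, tail=1, size=5
read(): buf=[14 _ 17 12 32], head=2, tail=1, size=4
read(): buf=[14 _ _ 12 32], head=3, tail=1, size=3
read(): buf=[14 _ _ _ 32], head=4, tail=1, size=2
read(): buf=[14 _ _ _ _], head=0, tail=1, size=1
read(): buf=[_ _ _ _ _], head=1, tail=1, size=0
write(2): buf=[_ 2 _ _ _], head=1, tail=2, size=1
write(46): buf=[_ 2 46 _ _], head=1, tail=3, size=2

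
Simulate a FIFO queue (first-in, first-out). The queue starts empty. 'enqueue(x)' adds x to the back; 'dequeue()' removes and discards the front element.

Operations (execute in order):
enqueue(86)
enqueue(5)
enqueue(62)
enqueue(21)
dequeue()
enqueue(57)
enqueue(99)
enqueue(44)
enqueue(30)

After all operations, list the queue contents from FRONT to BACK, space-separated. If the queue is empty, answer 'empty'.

Answer: 5 62 21 57 99 44 30

Derivation:
enqueue(86): [86]
enqueue(5): [86, 5]
enqueue(62): [86, 5, 62]
enqueue(21): [86, 5, 62, 21]
dequeue(): [5, 62, 21]
enqueue(57): [5, 62, 21, 57]
enqueue(99): [5, 62, 21, 57, 99]
enqueue(44): [5, 62, 21, 57, 99, 44]
enqueue(30): [5, 62, 21, 57, 99, 44, 30]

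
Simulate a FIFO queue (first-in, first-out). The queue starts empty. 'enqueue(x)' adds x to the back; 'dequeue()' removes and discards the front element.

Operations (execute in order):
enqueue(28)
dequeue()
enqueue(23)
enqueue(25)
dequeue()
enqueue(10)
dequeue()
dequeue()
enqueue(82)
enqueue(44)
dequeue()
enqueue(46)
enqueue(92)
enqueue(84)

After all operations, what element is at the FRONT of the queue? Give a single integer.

Answer: 44

Derivation:
enqueue(28): queue = [28]
dequeue(): queue = []
enqueue(23): queue = [23]
enqueue(25): queue = [23, 25]
dequeue(): queue = [25]
enqueue(10): queue = [25, 10]
dequeue(): queue = [10]
dequeue(): queue = []
enqueue(82): queue = [82]
enqueue(44): queue = [82, 44]
dequeue(): queue = [44]
enqueue(46): queue = [44, 46]
enqueue(92): queue = [44, 46, 92]
enqueue(84): queue = [44, 46, 92, 84]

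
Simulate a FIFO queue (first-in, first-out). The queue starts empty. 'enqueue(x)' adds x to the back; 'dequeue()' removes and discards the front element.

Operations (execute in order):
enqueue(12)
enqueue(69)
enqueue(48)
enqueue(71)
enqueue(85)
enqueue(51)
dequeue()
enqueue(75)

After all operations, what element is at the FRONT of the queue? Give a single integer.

Answer: 69

Derivation:
enqueue(12): queue = [12]
enqueue(69): queue = [12, 69]
enqueue(48): queue = [12, 69, 48]
enqueue(71): queue = [12, 69, 48, 71]
enqueue(85): queue = [12, 69, 48, 71, 85]
enqueue(51): queue = [12, 69, 48, 71, 85, 51]
dequeue(): queue = [69, 48, 71, 85, 51]
enqueue(75): queue = [69, 48, 71, 85, 51, 75]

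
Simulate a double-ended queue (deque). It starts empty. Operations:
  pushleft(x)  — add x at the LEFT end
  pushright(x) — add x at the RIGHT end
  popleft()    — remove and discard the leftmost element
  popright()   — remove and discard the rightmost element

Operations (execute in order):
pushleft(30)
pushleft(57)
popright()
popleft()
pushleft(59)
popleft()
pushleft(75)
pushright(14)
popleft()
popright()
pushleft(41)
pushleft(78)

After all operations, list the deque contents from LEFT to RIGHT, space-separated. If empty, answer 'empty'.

Answer: 78 41

Derivation:
pushleft(30): [30]
pushleft(57): [57, 30]
popright(): [57]
popleft(): []
pushleft(59): [59]
popleft(): []
pushleft(75): [75]
pushright(14): [75, 14]
popleft(): [14]
popright(): []
pushleft(41): [41]
pushleft(78): [78, 41]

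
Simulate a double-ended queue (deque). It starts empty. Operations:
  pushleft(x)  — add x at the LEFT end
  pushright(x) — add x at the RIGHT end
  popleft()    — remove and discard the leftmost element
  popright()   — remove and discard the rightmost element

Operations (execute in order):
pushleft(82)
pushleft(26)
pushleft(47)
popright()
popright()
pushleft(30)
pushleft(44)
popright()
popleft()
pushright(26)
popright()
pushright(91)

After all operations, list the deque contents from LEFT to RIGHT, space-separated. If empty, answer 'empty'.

Answer: 30 91

Derivation:
pushleft(82): [82]
pushleft(26): [26, 82]
pushleft(47): [47, 26, 82]
popright(): [47, 26]
popright(): [47]
pushleft(30): [30, 47]
pushleft(44): [44, 30, 47]
popright(): [44, 30]
popleft(): [30]
pushright(26): [30, 26]
popright(): [30]
pushright(91): [30, 91]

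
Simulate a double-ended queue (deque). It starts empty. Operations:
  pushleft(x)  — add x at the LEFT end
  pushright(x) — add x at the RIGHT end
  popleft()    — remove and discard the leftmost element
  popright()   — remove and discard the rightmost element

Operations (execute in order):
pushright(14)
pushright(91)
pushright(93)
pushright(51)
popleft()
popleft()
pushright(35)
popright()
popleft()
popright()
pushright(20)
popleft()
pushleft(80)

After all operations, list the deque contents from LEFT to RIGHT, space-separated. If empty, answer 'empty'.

pushright(14): [14]
pushright(91): [14, 91]
pushright(93): [14, 91, 93]
pushright(51): [14, 91, 93, 51]
popleft(): [91, 93, 51]
popleft(): [93, 51]
pushright(35): [93, 51, 35]
popright(): [93, 51]
popleft(): [51]
popright(): []
pushright(20): [20]
popleft(): []
pushleft(80): [80]

Answer: 80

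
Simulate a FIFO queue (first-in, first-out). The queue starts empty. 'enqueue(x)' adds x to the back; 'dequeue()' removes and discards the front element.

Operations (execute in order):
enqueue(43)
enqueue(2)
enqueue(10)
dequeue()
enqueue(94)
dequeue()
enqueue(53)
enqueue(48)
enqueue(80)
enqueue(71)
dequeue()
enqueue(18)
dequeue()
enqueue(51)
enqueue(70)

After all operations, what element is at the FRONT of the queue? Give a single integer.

Answer: 53

Derivation:
enqueue(43): queue = [43]
enqueue(2): queue = [43, 2]
enqueue(10): queue = [43, 2, 10]
dequeue(): queue = [2, 10]
enqueue(94): queue = [2, 10, 94]
dequeue(): queue = [10, 94]
enqueue(53): queue = [10, 94, 53]
enqueue(48): queue = [10, 94, 53, 48]
enqueue(80): queue = [10, 94, 53, 48, 80]
enqueue(71): queue = [10, 94, 53, 48, 80, 71]
dequeue(): queue = [94, 53, 48, 80, 71]
enqueue(18): queue = [94, 53, 48, 80, 71, 18]
dequeue(): queue = [53, 48, 80, 71, 18]
enqueue(51): queue = [53, 48, 80, 71, 18, 51]
enqueue(70): queue = [53, 48, 80, 71, 18, 51, 70]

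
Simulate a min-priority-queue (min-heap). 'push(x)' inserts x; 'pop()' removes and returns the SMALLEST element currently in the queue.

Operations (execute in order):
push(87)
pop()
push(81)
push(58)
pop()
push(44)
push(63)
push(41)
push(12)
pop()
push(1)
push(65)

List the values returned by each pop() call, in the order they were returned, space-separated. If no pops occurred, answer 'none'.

Answer: 87 58 12

Derivation:
push(87): heap contents = [87]
pop() → 87: heap contents = []
push(81): heap contents = [81]
push(58): heap contents = [58, 81]
pop() → 58: heap contents = [81]
push(44): heap contents = [44, 81]
push(63): heap contents = [44, 63, 81]
push(41): heap contents = [41, 44, 63, 81]
push(12): heap contents = [12, 41, 44, 63, 81]
pop() → 12: heap contents = [41, 44, 63, 81]
push(1): heap contents = [1, 41, 44, 63, 81]
push(65): heap contents = [1, 41, 44, 63, 65, 81]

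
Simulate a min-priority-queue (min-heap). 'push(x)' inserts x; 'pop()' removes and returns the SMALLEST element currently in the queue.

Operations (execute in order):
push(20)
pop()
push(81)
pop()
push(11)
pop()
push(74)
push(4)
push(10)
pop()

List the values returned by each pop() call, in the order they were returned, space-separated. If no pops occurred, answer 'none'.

push(20): heap contents = [20]
pop() → 20: heap contents = []
push(81): heap contents = [81]
pop() → 81: heap contents = []
push(11): heap contents = [11]
pop() → 11: heap contents = []
push(74): heap contents = [74]
push(4): heap contents = [4, 74]
push(10): heap contents = [4, 10, 74]
pop() → 4: heap contents = [10, 74]

Answer: 20 81 11 4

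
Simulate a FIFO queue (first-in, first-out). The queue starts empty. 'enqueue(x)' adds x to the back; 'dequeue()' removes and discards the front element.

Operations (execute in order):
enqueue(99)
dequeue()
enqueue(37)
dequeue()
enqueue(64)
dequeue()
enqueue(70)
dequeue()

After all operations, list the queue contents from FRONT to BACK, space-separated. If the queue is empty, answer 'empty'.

Answer: empty

Derivation:
enqueue(99): [99]
dequeue(): []
enqueue(37): [37]
dequeue(): []
enqueue(64): [64]
dequeue(): []
enqueue(70): [70]
dequeue(): []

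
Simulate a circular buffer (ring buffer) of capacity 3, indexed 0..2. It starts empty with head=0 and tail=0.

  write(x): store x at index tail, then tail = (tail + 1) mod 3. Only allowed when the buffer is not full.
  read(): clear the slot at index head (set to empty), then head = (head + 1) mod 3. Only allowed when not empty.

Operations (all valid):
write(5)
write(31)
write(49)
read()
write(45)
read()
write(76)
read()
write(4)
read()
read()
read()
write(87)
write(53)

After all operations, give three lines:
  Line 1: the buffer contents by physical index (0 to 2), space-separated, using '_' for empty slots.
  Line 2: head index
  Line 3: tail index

Answer: 87 53 _
0
2

Derivation:
write(5): buf=[5 _ _], head=0, tail=1, size=1
write(31): buf=[5 31 _], head=0, tail=2, size=2
write(49): buf=[5 31 49], head=0, tail=0, size=3
read(): buf=[_ 31 49], head=1, tail=0, size=2
write(45): buf=[45 31 49], head=1, tail=1, size=3
read(): buf=[45 _ 49], head=2, tail=1, size=2
write(76): buf=[45 76 49], head=2, tail=2, size=3
read(): buf=[45 76 _], head=0, tail=2, size=2
write(4): buf=[45 76 4], head=0, tail=0, size=3
read(): buf=[_ 76 4], head=1, tail=0, size=2
read(): buf=[_ _ 4], head=2, tail=0, size=1
read(): buf=[_ _ _], head=0, tail=0, size=0
write(87): buf=[87 _ _], head=0, tail=1, size=1
write(53): buf=[87 53 _], head=0, tail=2, size=2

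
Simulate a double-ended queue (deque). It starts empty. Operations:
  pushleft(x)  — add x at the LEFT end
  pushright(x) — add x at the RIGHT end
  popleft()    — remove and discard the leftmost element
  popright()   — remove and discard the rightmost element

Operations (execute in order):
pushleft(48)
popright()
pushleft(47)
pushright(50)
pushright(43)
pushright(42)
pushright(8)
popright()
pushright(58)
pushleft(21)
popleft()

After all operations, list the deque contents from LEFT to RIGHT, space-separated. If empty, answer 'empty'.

pushleft(48): [48]
popright(): []
pushleft(47): [47]
pushright(50): [47, 50]
pushright(43): [47, 50, 43]
pushright(42): [47, 50, 43, 42]
pushright(8): [47, 50, 43, 42, 8]
popright(): [47, 50, 43, 42]
pushright(58): [47, 50, 43, 42, 58]
pushleft(21): [21, 47, 50, 43, 42, 58]
popleft(): [47, 50, 43, 42, 58]

Answer: 47 50 43 42 58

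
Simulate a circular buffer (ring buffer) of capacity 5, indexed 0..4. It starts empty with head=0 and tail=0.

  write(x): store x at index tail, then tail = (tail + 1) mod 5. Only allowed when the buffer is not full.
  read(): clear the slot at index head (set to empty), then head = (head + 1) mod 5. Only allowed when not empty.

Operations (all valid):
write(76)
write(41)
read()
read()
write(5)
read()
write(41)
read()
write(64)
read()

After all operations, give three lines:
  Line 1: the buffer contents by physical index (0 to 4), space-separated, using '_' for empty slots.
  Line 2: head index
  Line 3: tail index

Answer: _ _ _ _ _
0
0

Derivation:
write(76): buf=[76 _ _ _ _], head=0, tail=1, size=1
write(41): buf=[76 41 _ _ _], head=0, tail=2, size=2
read(): buf=[_ 41 _ _ _], head=1, tail=2, size=1
read(): buf=[_ _ _ _ _], head=2, tail=2, size=0
write(5): buf=[_ _ 5 _ _], head=2, tail=3, size=1
read(): buf=[_ _ _ _ _], head=3, tail=3, size=0
write(41): buf=[_ _ _ 41 _], head=3, tail=4, size=1
read(): buf=[_ _ _ _ _], head=4, tail=4, size=0
write(64): buf=[_ _ _ _ 64], head=4, tail=0, size=1
read(): buf=[_ _ _ _ _], head=0, tail=0, size=0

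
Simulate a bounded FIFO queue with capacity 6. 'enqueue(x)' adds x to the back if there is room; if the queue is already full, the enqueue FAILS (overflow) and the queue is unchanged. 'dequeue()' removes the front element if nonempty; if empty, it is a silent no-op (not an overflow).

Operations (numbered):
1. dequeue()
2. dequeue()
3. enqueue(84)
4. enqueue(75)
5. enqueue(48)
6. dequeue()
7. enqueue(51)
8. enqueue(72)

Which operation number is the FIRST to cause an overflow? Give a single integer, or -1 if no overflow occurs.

Answer: -1

Derivation:
1. dequeue(): empty, no-op, size=0
2. dequeue(): empty, no-op, size=0
3. enqueue(84): size=1
4. enqueue(75): size=2
5. enqueue(48): size=3
6. dequeue(): size=2
7. enqueue(51): size=3
8. enqueue(72): size=4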